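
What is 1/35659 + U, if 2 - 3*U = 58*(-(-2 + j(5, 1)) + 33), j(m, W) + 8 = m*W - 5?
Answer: -88862225/106977 ≈ -830.67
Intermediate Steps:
j(m, W) = -13 + W*m (j(m, W) = -8 + (m*W - 5) = -8 + (W*m - 5) = -8 + (-5 + W*m) = -13 + W*m)
U = -2492/3 (U = ⅔ - 58*(-(-2 + (-13 + 1*5)) + 33)/3 = ⅔ - 58*(-(-2 + (-13 + 5)) + 33)/3 = ⅔ - 58*(-(-2 - 8) + 33)/3 = ⅔ - 58*(-1*(-10) + 33)/3 = ⅔ - 58*(10 + 33)/3 = ⅔ - 58*43/3 = ⅔ - ⅓*2494 = ⅔ - 2494/3 = -2492/3 ≈ -830.67)
1/35659 + U = 1/35659 - 2492/3 = -88862225/106977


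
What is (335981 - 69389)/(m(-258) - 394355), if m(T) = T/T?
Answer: -133296/197177 ≈ -0.67602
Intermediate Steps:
m(T) = 1
(335981 - 69389)/(m(-258) - 394355) = (335981 - 69389)/(1 - 394355) = 266592/(-394354) = 266592*(-1/394354) = -133296/197177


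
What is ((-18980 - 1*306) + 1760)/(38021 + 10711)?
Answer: -2921/8122 ≈ -0.35964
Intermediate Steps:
((-18980 - 1*306) + 1760)/(38021 + 10711) = ((-18980 - 306) + 1760)/48732 = (-19286 + 1760)*(1/48732) = -17526*1/48732 = -2921/8122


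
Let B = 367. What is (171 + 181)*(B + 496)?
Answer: 303776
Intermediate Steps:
(171 + 181)*(B + 496) = (171 + 181)*(367 + 496) = 352*863 = 303776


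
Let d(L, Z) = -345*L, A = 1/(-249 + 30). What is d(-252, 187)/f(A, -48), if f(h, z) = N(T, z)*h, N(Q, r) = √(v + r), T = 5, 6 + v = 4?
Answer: 1903986*I*√2 ≈ 2.6926e+6*I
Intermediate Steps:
v = -2 (v = -6 + 4 = -2)
A = -1/219 (A = 1/(-219) = -1/219 ≈ -0.0045662)
d(L, Z) = -345*L
N(Q, r) = √(-2 + r)
f(h, z) = h*√(-2 + z) (f(h, z) = √(-2 + z)*h = h*√(-2 + z))
d(-252, 187)/f(A, -48) = (-345*(-252))/((-√(-2 - 48)/219)) = 86940/((-5*I*√2/219)) = 86940*(219*I*√2/10) = 1903986*I*√2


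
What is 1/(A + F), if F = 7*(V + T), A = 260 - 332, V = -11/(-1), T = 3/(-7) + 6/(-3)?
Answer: -1/12 ≈ -0.083333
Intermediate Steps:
T = -17/7 (T = 3*(-1/7) + 6*(-1/3) = -3/7 - 2 = -17/7 ≈ -2.4286)
V = 11 (V = -11*(-1) = 11)
A = -72
F = 60 (F = 7*(11 - 17/7) = 7*(60/7) = 60)
1/(A + F) = 1/(-72 + 60) = 1/(-12) = -1/12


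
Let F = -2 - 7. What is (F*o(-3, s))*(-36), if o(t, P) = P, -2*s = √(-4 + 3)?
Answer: -162*I ≈ -162.0*I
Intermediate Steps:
s = -I/2 (s = -√(-4 + 3)/2 = -I/2 ≈ -0.5*I)
F = -9
(F*o(-3, s))*(-36) = -(-9)*I/2*(-36) = (9*I/2)*(-36) = -162*I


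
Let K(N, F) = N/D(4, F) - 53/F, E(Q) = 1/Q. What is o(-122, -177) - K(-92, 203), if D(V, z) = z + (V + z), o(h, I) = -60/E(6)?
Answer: -14961197/41615 ≈ -359.51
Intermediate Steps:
o(h, I) = -360 (o(h, I) = -60/(1/6) = -60/⅙ = -60*6 = -360)
D(V, z) = V + 2*z
K(N, F) = -53/F + N/(4 + 2*F) (K(N, F) = N/(4 + 2*F) - 53/F = -53/F + N/(4 + 2*F))
o(-122, -177) - K(-92, 203) = -360 - (-212 - 106*203 + 203*(-92))/(2*203*(2 + 203)) = -360 - (-212 - 21518 - 18676)/(2*203*205) = -360 - (-40406)/(2*203*205) = -360 - 1*(-20203/41615) = -360 + 20203/41615 = -14961197/41615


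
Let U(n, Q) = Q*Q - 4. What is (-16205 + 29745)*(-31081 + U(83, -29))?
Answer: -409503760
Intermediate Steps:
U(n, Q) = -4 + Q² (U(n, Q) = Q² - 4 = -4 + Q²)
(-16205 + 29745)*(-31081 + U(83, -29)) = (-16205 + 29745)*(-31081 + (-4 + (-29)²)) = 13540*(-31081 + (-4 + 841)) = 13540*(-31081 + 837) = 13540*(-30244) = -409503760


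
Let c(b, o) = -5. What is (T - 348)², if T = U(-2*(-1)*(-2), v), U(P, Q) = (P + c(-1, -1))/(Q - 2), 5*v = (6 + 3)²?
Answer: 612711009/5041 ≈ 1.2155e+5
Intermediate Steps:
v = 81/5 (v = (6 + 3)²/5 = (⅕)*9² = (⅕)*81 = 81/5 ≈ 16.200)
U(P, Q) = (-5 + P)/(-2 + Q) (U(P, Q) = (P - 5)/(Q - 2) = (-5 + P)/(-2 + Q))
T = -45/71 (T = (-5 - 2*(-1)*(-2))/(-2 + 81/5) = (-5 + 2*(-2))/(71/5) = 5*(-5 - 4)/71 = (5/71)*(-9) = -45/71 ≈ -0.63380)
(T - 348)² = (-45/71 - 348)² = (-24753/71)² = 612711009/5041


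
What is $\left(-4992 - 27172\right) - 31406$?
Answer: $-63570$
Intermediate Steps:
$\left(-4992 - 27172\right) - 31406 = -32164 - 31406 = -63570$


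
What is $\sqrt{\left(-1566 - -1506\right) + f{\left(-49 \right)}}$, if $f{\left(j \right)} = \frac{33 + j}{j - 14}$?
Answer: $\frac{2 i \sqrt{6587}}{21} \approx 7.7296 i$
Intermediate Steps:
$f{\left(j \right)} = \frac{33 + j}{-14 + j}$
$\sqrt{\left(-1566 - -1506\right) + f{\left(-49 \right)}} = \sqrt{\left(-1566 - -1506\right) + \frac{33 - 49}{-14 - 49}} = \sqrt{\left(-1566 + 1506\right) + \frac{1}{-63} \left(-16\right)} = \sqrt{-60 - - \frac{16}{63}} = \sqrt{-60 + \frac{16}{63}} = \sqrt{- \frac{3764}{63}} = \frac{2 i \sqrt{6587}}{21}$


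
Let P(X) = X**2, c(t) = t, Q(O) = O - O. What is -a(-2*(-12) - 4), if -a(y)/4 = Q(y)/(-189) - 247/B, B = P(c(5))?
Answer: -988/25 ≈ -39.520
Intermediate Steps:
Q(O) = 0
B = 25 (B = 5**2 = 25)
a(y) = 988/25 (a(y) = -4*(0/(-189) - 247/25) = -4*(0*(-1/189) - 247*1/25) = -4*(0 - 247/25) = -4*(-247/25) = 988/25)
-a(-2*(-12) - 4) = -1*988/25 = -988/25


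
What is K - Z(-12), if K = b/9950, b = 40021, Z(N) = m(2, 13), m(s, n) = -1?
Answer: 49971/9950 ≈ 5.0222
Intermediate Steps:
Z(N) = -1
K = 40021/9950 ≈ 4.0222
K - Z(-12) = 40021/9950 - 1*(-1) = 40021/9950 + 1 = 49971/9950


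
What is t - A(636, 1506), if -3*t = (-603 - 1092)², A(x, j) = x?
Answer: -958311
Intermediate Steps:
t = -957675 (t = -(-603 - 1092)²/3 = -⅓*(-1695)² = -⅓*2873025 = -957675)
t - A(636, 1506) = -957675 - 1*636 = -957675 - 636 = -958311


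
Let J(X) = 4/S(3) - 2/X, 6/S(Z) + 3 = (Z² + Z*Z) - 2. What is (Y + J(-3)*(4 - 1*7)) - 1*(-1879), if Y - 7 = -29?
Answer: 1829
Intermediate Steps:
S(Z) = 6/(-5 + 2*Z²) (S(Z) = 6/(-3 + ((Z² + Z*Z) - 2)) = 6/(-3 + ((Z² + Z²) - 2)) = 6/(-3 + (2*Z² - 2)) = 6/(-3 + (-2 + 2*Z²)) = 6/(-5 + 2*Z²))
J(X) = 26/3 - 2/X (J(X) = 4/((6/(-5 + 2*3²))) - 2/X = 4/((6/(-5 + 2*9))) - 2/X = 4/((6/(-5 + 18))) - 2/X = 4/((6/13)) - 2/X = 4/((6*(1/13))) - 2/X = 4/(6/13) - 2/X = 4*(13/6) - 2/X = 26/3 - 2/X)
Y = -22 (Y = 7 - 29 = -22)
(Y + J(-3)*(4 - 1*7)) - 1*(-1879) = (-22 + (26/3 - 2/(-3))*(4 - 1*7)) - 1*(-1879) = (-22 + (26/3 - 2*(-⅓))*(4 - 7)) + 1879 = (-22 + (26/3 + ⅔)*(-3)) + 1879 = (-22 + (28/3)*(-3)) + 1879 = (-22 - 28) + 1879 = -50 + 1879 = 1829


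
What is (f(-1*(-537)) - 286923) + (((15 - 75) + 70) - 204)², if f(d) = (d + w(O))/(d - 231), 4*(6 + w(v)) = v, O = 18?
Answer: -997141/4 ≈ -2.4929e+5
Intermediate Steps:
w(v) = -6 + v/4
f(d) = (-3/2 + d)/(-231 + d) (f(d) = (d + (-6 + (¼)*18))/(d - 231) = (d + (-6 + 9/2))/(-231 + d) = (d - 3/2)/(-231 + d) = (-3/2 + d)/(-231 + d))
(f(-1*(-537)) - 286923) + (((15 - 75) + 70) - 204)² = ((-3/2 - 1*(-537))/(-231 - 1*(-537)) - 286923) + (((15 - 75) + 70) - 204)² = ((-3/2 + 537)/(-231 + 537) - 286923) + ((-60 + 70) - 204)² = ((1071/2)/306 - 286923) + (10 - 204)² = ((1/306)*(1071/2) - 286923) + (-194)² = (7/4 - 286923) + 37636 = -1147685/4 + 37636 = -997141/4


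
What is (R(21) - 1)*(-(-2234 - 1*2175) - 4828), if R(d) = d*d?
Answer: -184360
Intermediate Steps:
R(d) = d²
(R(21) - 1)*(-(-2234 - 1*2175) - 4828) = (21² - 1)*(-(-2234 - 1*2175) - 4828) = (441 - 1)*(-(-2234 - 2175) - 4828) = 440*(-1*(-4409) - 4828) = 440*(4409 - 4828) = 440*(-419) = -184360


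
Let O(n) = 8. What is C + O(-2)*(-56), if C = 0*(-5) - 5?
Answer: -453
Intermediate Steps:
C = -5 (C = 0 - 5 = -5)
C + O(-2)*(-56) = -5 + 8*(-56) = -5 - 448 = -453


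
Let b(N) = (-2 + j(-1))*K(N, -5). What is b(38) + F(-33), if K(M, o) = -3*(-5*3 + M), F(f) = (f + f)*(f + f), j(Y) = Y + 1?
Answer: 4494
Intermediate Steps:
j(Y) = 1 + Y
F(f) = 4*f² (F(f) = (2*f)*(2*f) = 4*f²)
K(M, o) = 45 - 3*M (K(M, o) = -3*(-15 + M) = 45 - 3*M)
b(N) = -90 + 6*N (b(N) = (-2 + (1 - 1))*(45 - 3*N) = (-2 + 0)*(45 - 3*N) = -2*(45 - 3*N) = -90 + 6*N)
b(38) + F(-33) = (-90 + 6*38) + 4*(-33)² = (-90 + 228) + 4*1089 = 138 + 4356 = 4494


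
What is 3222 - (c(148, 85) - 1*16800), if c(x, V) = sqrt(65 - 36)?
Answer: 20022 - sqrt(29) ≈ 20017.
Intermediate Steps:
c(x, V) = sqrt(29)
3222 - (c(148, 85) - 1*16800) = 3222 - (sqrt(29) - 1*16800) = 3222 - (sqrt(29) - 16800) = 3222 - (-16800 + sqrt(29)) = 3222 + (16800 - sqrt(29)) = 20022 - sqrt(29)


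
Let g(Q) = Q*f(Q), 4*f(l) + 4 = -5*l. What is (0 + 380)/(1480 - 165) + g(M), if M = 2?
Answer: -1765/263 ≈ -6.7110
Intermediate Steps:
f(l) = -1 - 5*l/4 (f(l) = -1 + (-5*l)/4 = -1 - 5*l/4)
g(Q) = Q*(-1 - 5*Q/4)
(0 + 380)/(1480 - 165) + g(M) = (0 + 380)/(1480 - 165) - ¼*2*(4 + 5*2) = 380/1315 - ¼*2*(4 + 10) = 380*(1/1315) - ¼*2*14 = 76/263 - 7 = -1765/263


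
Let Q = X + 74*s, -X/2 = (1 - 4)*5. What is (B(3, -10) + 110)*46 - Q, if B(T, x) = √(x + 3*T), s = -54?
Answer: 9026 + 46*I ≈ 9026.0 + 46.0*I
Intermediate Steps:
X = 30 (X = -2*(1 - 4)*5 = -(-6)*5 = -2*(-15) = 30)
Q = -3966 (Q = 30 + 74*(-54) = 30 - 3996 = -3966)
(B(3, -10) + 110)*46 - Q = (√(-10 + 3*3) + 110)*46 - 1*(-3966) = (√(-10 + 9) + 110)*46 + 3966 = (√(-1) + 110)*46 + 3966 = (I + 110)*46 + 3966 = (110 + I)*46 + 3966 = (5060 + 46*I) + 3966 = 9026 + 46*I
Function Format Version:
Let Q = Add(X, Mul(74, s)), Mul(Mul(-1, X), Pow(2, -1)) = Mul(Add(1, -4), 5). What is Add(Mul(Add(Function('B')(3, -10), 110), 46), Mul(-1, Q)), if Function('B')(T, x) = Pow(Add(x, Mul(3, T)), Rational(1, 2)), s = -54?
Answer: Add(9026, Mul(46, I)) ≈ Add(9026.0, Mul(46.000, I))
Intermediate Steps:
X = 30 (X = Mul(-2, Mul(Add(1, -4), 5)) = Mul(-2, Mul(-3, 5)) = Mul(-2, -15) = 30)
Q = -3966 (Q = Add(30, Mul(74, -54)) = Add(30, -3996) = -3966)
Add(Mul(Add(Function('B')(3, -10), 110), 46), Mul(-1, Q)) = Add(Mul(Add(Pow(Add(-10, Mul(3, 3)), Rational(1, 2)), 110), 46), Mul(-1, -3966)) = Add(Mul(Add(Pow(Add(-10, 9), Rational(1, 2)), 110), 46), 3966) = Add(Mul(Add(Pow(-1, Rational(1, 2)), 110), 46), 3966) = Add(Mul(Add(I, 110), 46), 3966) = Add(Mul(Add(110, I), 46), 3966) = Add(Add(5060, Mul(46, I)), 3966) = Add(9026, Mul(46, I))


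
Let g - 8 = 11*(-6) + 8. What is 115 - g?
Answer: 165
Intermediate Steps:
g = -50 (g = 8 + (11*(-6) + 8) = 8 + (-66 + 8) = 8 - 58 = -50)
115 - g = 115 - 1*(-50) = 115 + 50 = 165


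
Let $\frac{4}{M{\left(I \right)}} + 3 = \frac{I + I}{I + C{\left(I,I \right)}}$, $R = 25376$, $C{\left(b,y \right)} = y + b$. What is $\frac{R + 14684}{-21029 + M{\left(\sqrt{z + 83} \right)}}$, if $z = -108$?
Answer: $- \frac{56084}{29443} \approx -1.9048$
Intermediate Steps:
$C{\left(b,y \right)} = b + y$
$M{\left(I \right)} = - \frac{12}{7}$ ($M{\left(I \right)} = \frac{4}{-3 + \frac{I + I}{I + \left(I + I\right)}} = \frac{4}{-3 + \frac{2 I}{I + 2 I}} = \frac{4}{-3 + \frac{2 I}{3 I}} = \frac{4}{-3 + 2 I \frac{1}{3 I}} = \frac{4}{-3 + \frac{2}{3}} = \frac{4}{- \frac{7}{3}} = 4 \left(- \frac{3}{7}\right) = - \frac{12}{7}$)
$\frac{R + 14684}{-21029 + M{\left(\sqrt{z + 83} \right)}} = \frac{25376 + 14684}{-21029 - \frac{12}{7}} = \frac{40060}{- \frac{147215}{7}} = 40060 \left(- \frac{7}{147215}\right) = - \frac{56084}{29443}$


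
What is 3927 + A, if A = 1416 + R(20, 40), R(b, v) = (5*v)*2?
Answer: 5743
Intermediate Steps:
R(b, v) = 10*v
A = 1816 (A = 1416 + 10*40 = 1416 + 400 = 1816)
3927 + A = 3927 + 1816 = 5743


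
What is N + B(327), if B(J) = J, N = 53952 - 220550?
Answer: -166271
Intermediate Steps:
N = -166598
N + B(327) = -166598 + 327 = -166271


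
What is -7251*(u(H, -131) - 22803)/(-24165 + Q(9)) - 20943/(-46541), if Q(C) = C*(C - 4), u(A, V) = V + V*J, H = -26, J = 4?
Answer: -1319306292353/187094820 ≈ -7051.5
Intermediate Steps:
u(A, V) = 5*V (u(A, V) = V + V*4 = V + 4*V = 5*V)
Q(C) = C*(-4 + C)
-7251*(u(H, -131) - 22803)/(-24165 + Q(9)) - 20943/(-46541) = -7251*(5*(-131) - 22803)/(-24165 + 9*(-4 + 9)) - 20943/(-46541) = -7251*(-655 - 22803)/(-24165 + 9*5) - 20943*(-1/46541) = -7251*(-23458/(-24165 + 45)) + 20943/46541 = -7251/((-24120*(-1/23458))) + 20943/46541 = -7251/12060/11729 + 20943/46541 = -7251*11729/12060 + 20943/46541 = -28348993/4020 + 20943/46541 = -1319306292353/187094820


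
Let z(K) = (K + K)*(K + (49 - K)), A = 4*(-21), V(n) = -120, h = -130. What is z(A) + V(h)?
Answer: -8352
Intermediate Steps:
A = -84
z(K) = 98*K (z(K) = (2*K)*49 = 98*K)
z(A) + V(h) = 98*(-84) - 120 = -8232 - 120 = -8352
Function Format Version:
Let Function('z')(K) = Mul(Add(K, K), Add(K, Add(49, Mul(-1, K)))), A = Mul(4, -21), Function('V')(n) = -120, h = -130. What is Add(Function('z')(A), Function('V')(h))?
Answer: -8352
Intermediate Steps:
A = -84
Function('z')(K) = Mul(98, K) (Function('z')(K) = Mul(Mul(2, K), 49) = Mul(98, K))
Add(Function('z')(A), Function('V')(h)) = Add(Mul(98, -84), -120) = Add(-8232, -120) = -8352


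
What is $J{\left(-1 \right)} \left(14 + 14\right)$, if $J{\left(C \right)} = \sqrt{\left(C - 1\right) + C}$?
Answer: $28 i \sqrt{3} \approx 48.497 i$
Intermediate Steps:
$J{\left(C \right)} = \sqrt{-1 + 2 C}$ ($J{\left(C \right)} = \sqrt{\left(-1 + C\right) + C} = \sqrt{-1 + 2 C}$)
$J{\left(-1 \right)} \left(14 + 14\right) = \sqrt{-1 + 2 \left(-1\right)} \left(14 + 14\right) = \sqrt{-1 - 2} \cdot 28 = \sqrt{-3} \cdot 28 = i \sqrt{3} \cdot 28 = 28 i \sqrt{3}$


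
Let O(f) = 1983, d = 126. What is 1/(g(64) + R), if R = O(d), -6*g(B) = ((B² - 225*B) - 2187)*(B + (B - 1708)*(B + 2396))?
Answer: -3/25257895259 ≈ -1.1877e-10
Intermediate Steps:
g(B) = -(B + (-1708 + B)*(2396 + B))*(-2187 + B² - 225*B)/6 (g(B) = -((B² - 225*B) - 2187)*(B + (B - 1708)*(B + 2396))/6 = -(-2187 + B² - 225*B)*(B + (-1708 + B)*(2396 + B))/6 = -(B + (-1708 + B)*(2396 + B))*(-2187 + B² - 225*B)/6)
R = 1983
1/(g(64) + R) = 1/((-1491668136 - 306425319/2*64 - 232/3*64³ - ⅙*64⁴ + (2124790/3)*64²) + 1983) = 1/((-1491668136 - 9805610208 - 232/3*262144 - ⅙*16777216 + (2124790/3)*4096) + 1983) = 1/((-1491668136 - 9805610208 - 60817408/3 - 8388608/3 + 8703139840/3) + 1983) = 1/(-25257901208/3 + 1983) = 1/(-25257895259/3) = -3/25257895259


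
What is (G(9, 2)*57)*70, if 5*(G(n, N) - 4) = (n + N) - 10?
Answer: 16758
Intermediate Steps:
G(n, N) = 2 + N/5 + n/5 (G(n, N) = 4 + ((n + N) - 10)/5 = 4 + ((N + n) - 10)/5 = 4 + (-10 + N + n)/5 = 4 + (-2 + N/5 + n/5) = 2 + N/5 + n/5)
(G(9, 2)*57)*70 = ((2 + (1/5)*2 + (1/5)*9)*57)*70 = ((2 + 2/5 + 9/5)*57)*70 = ((21/5)*57)*70 = (1197/5)*70 = 16758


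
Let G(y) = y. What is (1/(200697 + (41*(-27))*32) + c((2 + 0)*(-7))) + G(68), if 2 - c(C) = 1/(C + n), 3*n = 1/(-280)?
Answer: 220037389/3140187 ≈ 70.071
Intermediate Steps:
n = -1/840 (n = (⅓)/(-280) = (⅓)*(-1/280) = -1/840 ≈ -0.0011905)
c(C) = 2 - 1/(-1/840 + C) (c(C) = 2 - 1/(C - 1/840) = 2 - 1/(-1/840 + C))
(1/(200697 + (41*(-27))*32) + c((2 + 0)*(-7))) + G(68) = (1/(200697 + (41*(-27))*32) + 2*(-421 + 840*((2 + 0)*(-7)))/(-1 + 840*((2 + 0)*(-7)))) + 68 = (1/(200697 - 1107*32) + 2*(-421 + 840*(2*(-7)))/(-1 + 840*(2*(-7)))) + 68 = (1/(200697 - 35424) + 2*(-421 + 840*(-14))/(-1 + 840*(-14))) + 68 = (1/165273 + 2*(-421 - 11760)/(-1 - 11760)) + 68 = (1/165273 + 2*(-12181)/(-11761)) + 68 = (1/165273 + 2*(-1/11761)*(-12181)) + 68 = (1/165273 + 24362/11761) + 68 = 6504673/3140187 + 68 = 220037389/3140187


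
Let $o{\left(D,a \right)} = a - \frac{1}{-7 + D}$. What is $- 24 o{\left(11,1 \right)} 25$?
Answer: $-450$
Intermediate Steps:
$- 24 o{\left(11,1 \right)} 25 = - 24 \frac{-1 - 7 + 11 \cdot 1}{-7 + 11} \cdot 25 = - 24 \frac{-1 - 7 + 11}{4} \cdot 25 = - 24 \cdot \frac{1}{4} \cdot 3 \cdot 25 = \left(-24\right) \frac{3}{4} \cdot 25 = \left(-18\right) 25 = -450$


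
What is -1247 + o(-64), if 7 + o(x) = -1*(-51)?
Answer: -1203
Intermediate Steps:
o(x) = 44 (o(x) = -7 - 1*(-51) = -7 + 51 = 44)
-1247 + o(-64) = -1247 + 44 = -1203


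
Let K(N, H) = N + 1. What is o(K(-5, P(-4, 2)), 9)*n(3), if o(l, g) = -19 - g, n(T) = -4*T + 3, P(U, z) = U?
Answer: 252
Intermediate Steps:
K(N, H) = 1 + N
n(T) = 3 - 4*T
o(K(-5, P(-4, 2)), 9)*n(3) = (-19 - 1*9)*(3 - 4*3) = (-19 - 9)*(3 - 12) = -28*(-9) = 252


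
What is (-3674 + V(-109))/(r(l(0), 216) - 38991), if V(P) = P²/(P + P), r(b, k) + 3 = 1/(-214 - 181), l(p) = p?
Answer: 2945515/30805262 ≈ 0.095617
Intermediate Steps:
r(b, k) = -1186/395 (r(b, k) = -3 + 1/(-214 - 181) = -3 + 1/(-395) = -3 - 1/395 = -1186/395)
V(P) = P/2 (V(P) = P²/((2*P)) = (1/(2*P))*P² = P/2)
(-3674 + V(-109))/(r(l(0), 216) - 38991) = (-3674 + (½)*(-109))/(-1186/395 - 38991) = (-3674 - 109/2)/(-15402631/395) = -7457/2*(-395/15402631) = 2945515/30805262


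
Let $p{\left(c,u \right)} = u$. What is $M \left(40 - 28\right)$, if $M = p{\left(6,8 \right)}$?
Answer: $96$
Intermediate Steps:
$M = 8$
$M \left(40 - 28\right) = 8 \left(40 - 28\right) = 8 \cdot 12 = 96$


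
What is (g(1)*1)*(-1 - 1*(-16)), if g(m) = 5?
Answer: 75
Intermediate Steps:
(g(1)*1)*(-1 - 1*(-16)) = (5*1)*(-1 - 1*(-16)) = 5*(-1 + 16) = 5*15 = 75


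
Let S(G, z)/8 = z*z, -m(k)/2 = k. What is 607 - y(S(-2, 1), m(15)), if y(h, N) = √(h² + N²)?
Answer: 607 - 2*√241 ≈ 575.95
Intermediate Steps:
m(k) = -2*k
S(G, z) = 8*z² (S(G, z) = 8*(z*z) = 8*z²)
y(h, N) = √(N² + h²)
607 - y(S(-2, 1), m(15)) = 607 - √((-2*15)² + (8*1²)²) = 607 - √((-30)² + (8*1)²) = 607 - √(900 + 8²) = 607 - √(900 + 64) = 607 - √964 = 607 - 2*√241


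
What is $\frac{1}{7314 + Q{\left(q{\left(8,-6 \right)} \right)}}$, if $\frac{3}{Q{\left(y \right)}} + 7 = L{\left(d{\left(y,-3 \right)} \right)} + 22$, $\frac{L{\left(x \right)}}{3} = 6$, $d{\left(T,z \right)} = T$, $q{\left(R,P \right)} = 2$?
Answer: $\frac{11}{80455} \approx 0.00013672$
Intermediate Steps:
$L{\left(x \right)} = 18$ ($L{\left(x \right)} = 3 \cdot 6 = 18$)
$Q{\left(y \right)} = \frac{1}{11}$ ($Q{\left(y \right)} = \frac{3}{-7 + \left(18 + 22\right)} = \frac{3}{-7 + 40} = \frac{3}{33} = 3 \cdot \frac{1}{33} = \frac{1}{11}$)
$\frac{1}{7314 + Q{\left(q{\left(8,-6 \right)} \right)}} = \frac{1}{7314 + \frac{1}{11}} = \frac{1}{\frac{80455}{11}} = \frac{11}{80455}$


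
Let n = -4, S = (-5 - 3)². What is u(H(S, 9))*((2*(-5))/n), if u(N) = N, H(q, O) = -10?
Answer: -25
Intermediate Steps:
S = 64 (S = (-8)² = 64)
u(H(S, 9))*((2*(-5))/n) = -10*2*(-5)/(-4) = -(-100)*(-1)/4 = -10*5/2 = -25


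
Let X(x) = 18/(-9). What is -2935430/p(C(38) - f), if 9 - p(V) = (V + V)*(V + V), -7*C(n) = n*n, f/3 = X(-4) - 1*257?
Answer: 143836070/63839659 ≈ 2.2531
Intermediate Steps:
X(x) = -2 (X(x) = 18*(-1/9) = -2)
f = -777 (f = 3*(-2 - 1*257) = 3*(-2 - 257) = 3*(-259) = -777)
C(n) = -n**2/7 (C(n) = -n*n/7 = -n**2/7)
p(V) = 9 - 4*V**2 (p(V) = 9 - (V + V)*(V + V) = 9 - 2*V*2*V = 9 - 4*V**2)
-2935430/p(C(38) - f) = -2935430/(9 - 4*(-1/7*38**2 - 1*(-777))**2) = -2935430/(9 - 4*(-1/7*1444 + 777)**2) = -2935430/(9 - 4*(-1444/7 + 777)**2) = -2935430/(9 - 4*(3995/7)**2) = -2935430/(9 - 4*15960025/49) = -2935430/(9 - 63840100/49) = -2935430/(-63839659/49) = -2935430*(-49/63839659) = 143836070/63839659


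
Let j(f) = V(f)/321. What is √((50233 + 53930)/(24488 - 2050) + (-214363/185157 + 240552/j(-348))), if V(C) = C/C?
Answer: √148088069987752393792171606/1384850922 ≈ 8787.3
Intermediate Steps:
V(C) = 1
j(f) = 1/321
√((50233 + 53930)/(24488 - 2050) + (-214363/185157 + 240552/j(-348))) = √((50233 + 53930)/(24488 - 2050) + (-214363/185157 + 240552/(1/321))) = √(104163/22438 + (-214363*1/185157 + 240552*321)) = √(104163*(1/22438) + (-214363/185157 + 77217192)) = √(104163/22438 + 14297303404781/185157) = √(320802913082984669/4154552766) = √148088069987752393792171606/1384850922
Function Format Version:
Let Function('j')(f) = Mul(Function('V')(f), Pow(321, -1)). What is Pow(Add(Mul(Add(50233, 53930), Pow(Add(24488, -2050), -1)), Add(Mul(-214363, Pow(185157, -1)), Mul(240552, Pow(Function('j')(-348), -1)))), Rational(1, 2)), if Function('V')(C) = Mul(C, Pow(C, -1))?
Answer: Mul(Rational(1, 1384850922), Pow(148088069987752393792171606, Rational(1, 2))) ≈ 8787.3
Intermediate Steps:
Function('V')(C) = 1
Function('j')(f) = Rational(1, 321) (Function('j')(f) = Mul(1, Pow(321, -1)) = Mul(1, Rational(1, 321)) = Rational(1, 321))
Pow(Add(Mul(Add(50233, 53930), Pow(Add(24488, -2050), -1)), Add(Mul(-214363, Pow(185157, -1)), Mul(240552, Pow(Function('j')(-348), -1)))), Rational(1, 2)) = Pow(Add(Mul(Add(50233, 53930), Pow(Add(24488, -2050), -1)), Add(Mul(-214363, Pow(185157, -1)), Mul(240552, Pow(Rational(1, 321), -1)))), Rational(1, 2)) = Pow(Add(Mul(104163, Pow(22438, -1)), Add(Mul(-214363, Rational(1, 185157)), Mul(240552, 321))), Rational(1, 2)) = Pow(Add(Mul(104163, Rational(1, 22438)), Add(Rational(-214363, 185157), 77217192)), Rational(1, 2)) = Pow(Add(Rational(104163, 22438), Rational(14297303404781, 185157)), Rational(1, 2)) = Pow(Rational(320802913082984669, 4154552766), Rational(1, 2)) = Mul(Rational(1, 1384850922), Pow(148088069987752393792171606, Rational(1, 2)))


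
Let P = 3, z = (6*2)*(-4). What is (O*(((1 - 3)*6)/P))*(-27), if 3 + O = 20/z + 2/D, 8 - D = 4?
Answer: -315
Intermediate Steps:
z = -48 (z = 12*(-4) = -48)
D = 4 (D = 8 - 1*4 = 8 - 4 = 4)
O = -35/12 (O = -3 + (20/(-48) + 2/4) = -3 + (20*(-1/48) + 2*(¼)) = -3 + (-5/12 + ½) = -3 + 1/12 = -35/12 ≈ -2.9167)
(O*(((1 - 3)*6)/P))*(-27) = -35*(1 - 3)*6/(12*3)*(-27) = -35*(-2*6)/(12*3)*(-27) = -(-35)/3*(-27) = -35/12*(-4)*(-27) = (35/3)*(-27) = -315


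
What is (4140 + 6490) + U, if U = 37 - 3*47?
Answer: 10526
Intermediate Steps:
U = -104 (U = 37 - 141 = -104)
(4140 + 6490) + U = (4140 + 6490) - 104 = 10630 - 104 = 10526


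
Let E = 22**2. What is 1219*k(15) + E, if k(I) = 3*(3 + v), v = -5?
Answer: -6830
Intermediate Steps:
k(I) = -6 (k(I) = 3*(3 - 5) = 3*(-2) = -6)
E = 484
1219*k(15) + E = 1219*(-6) + 484 = -7314 + 484 = -6830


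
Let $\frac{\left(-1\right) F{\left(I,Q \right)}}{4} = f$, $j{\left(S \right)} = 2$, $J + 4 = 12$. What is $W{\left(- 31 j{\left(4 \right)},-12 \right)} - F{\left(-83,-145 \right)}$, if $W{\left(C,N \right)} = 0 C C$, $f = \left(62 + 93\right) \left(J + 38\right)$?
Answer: $28520$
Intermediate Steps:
$J = 8$ ($J = -4 + 12 = 8$)
$f = 7130$ ($f = \left(62 + 93\right) \left(8 + 38\right) = 155 \cdot 46 = 7130$)
$F{\left(I,Q \right)} = -28520$ ($F{\left(I,Q \right)} = \left(-4\right) 7130 = -28520$)
$W{\left(C,N \right)} = 0$ ($W{\left(C,N \right)} = 0 C = 0$)
$W{\left(- 31 j{\left(4 \right)},-12 \right)} - F{\left(-83,-145 \right)} = 0 - -28520 = 0 + 28520 = 28520$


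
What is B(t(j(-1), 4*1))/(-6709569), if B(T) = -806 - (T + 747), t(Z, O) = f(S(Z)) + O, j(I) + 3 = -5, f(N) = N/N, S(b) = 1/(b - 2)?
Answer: 1558/6709569 ≈ 0.00023221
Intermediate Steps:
S(b) = 1/(-2 + b)
f(N) = 1
j(I) = -8 (j(I) = -3 - 5 = -8)
t(Z, O) = 1 + O
B(T) = -1553 - T (B(T) = -806 - (747 + T) = -806 + (-747 - T) = -1553 - T)
B(t(j(-1), 4*1))/(-6709569) = (-1553 - (1 + 4*1))/(-6709569) = (-1553 - (1 + 4))*(-1/6709569) = (-1553 - 1*5)*(-1/6709569) = (-1553 - 5)*(-1/6709569) = -1558*(-1/6709569) = 1558/6709569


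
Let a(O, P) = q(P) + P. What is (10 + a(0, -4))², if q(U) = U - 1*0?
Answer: 4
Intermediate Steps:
q(U) = U (q(U) = U + 0 = U)
a(O, P) = 2*P (a(O, P) = P + P = 2*P)
(10 + a(0, -4))² = (10 + 2*(-4))² = (10 - 8)² = 2² = 4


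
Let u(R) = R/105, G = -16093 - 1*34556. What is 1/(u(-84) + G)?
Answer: -5/253249 ≈ -1.9743e-5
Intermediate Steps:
G = -50649 (G = -16093 - 34556 = -50649)
u(R) = R/105 (u(R) = R*(1/105) = R/105)
1/(u(-84) + G) = 1/((1/105)*(-84) - 50649) = 1/(-⅘ - 50649) = 1/(-253249/5) = -5/253249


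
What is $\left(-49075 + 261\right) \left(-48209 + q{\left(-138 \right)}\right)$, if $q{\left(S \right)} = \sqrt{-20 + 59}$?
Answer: $2353274126 - 48814 \sqrt{39} \approx 2.353 \cdot 10^{9}$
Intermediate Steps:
$q{\left(S \right)} = \sqrt{39}$
$\left(-49075 + 261\right) \left(-48209 + q{\left(-138 \right)}\right) = \left(-49075 + 261\right) \left(-48209 + \sqrt{39}\right) = - 48814 \left(-48209 + \sqrt{39}\right) = 2353274126 - 48814 \sqrt{39}$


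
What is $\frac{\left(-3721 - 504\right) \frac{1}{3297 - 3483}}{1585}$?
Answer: $\frac{845}{58962} \approx 0.014331$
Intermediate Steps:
$\frac{\left(-3721 - 504\right) \frac{1}{3297 - 3483}}{1585} = - \frac{4225}{-186} \cdot \frac{1}{1585} = \left(-4225\right) \left(- \frac{1}{186}\right) \frac{1}{1585} = \frac{4225}{186} \cdot \frac{1}{1585} = \frac{845}{58962}$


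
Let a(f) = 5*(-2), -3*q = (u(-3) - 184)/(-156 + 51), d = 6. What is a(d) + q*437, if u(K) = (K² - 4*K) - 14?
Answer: -26833/105 ≈ -255.55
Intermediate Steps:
u(K) = -14 + K² - 4*K
q = -59/105 (q = -((-14 + (-3)² - 4*(-3)) - 184)/(3*(-156 + 51)) = -((-14 + 9 + 12) - 184)/(3*(-105)) = -(7 - 184)*(-1)/(3*105) = -(-59)*(-1)/105 = -⅓*59/35 = -59/105 ≈ -0.56190)
a(f) = -10
a(d) + q*437 = -10 - 59/105*437 = -10 - 25783/105 = -26833/105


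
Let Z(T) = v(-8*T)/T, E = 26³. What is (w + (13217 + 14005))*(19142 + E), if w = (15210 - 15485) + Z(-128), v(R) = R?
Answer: 989146202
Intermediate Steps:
E = 17576
Z(T) = -8 (Z(T) = (-8*T)/T = -8)
w = -283 (w = (15210 - 15485) - 8 = -275 - 8 = -283)
(w + (13217 + 14005))*(19142 + E) = (-283 + (13217 + 14005))*(19142 + 17576) = (-283 + 27222)*36718 = 26939*36718 = 989146202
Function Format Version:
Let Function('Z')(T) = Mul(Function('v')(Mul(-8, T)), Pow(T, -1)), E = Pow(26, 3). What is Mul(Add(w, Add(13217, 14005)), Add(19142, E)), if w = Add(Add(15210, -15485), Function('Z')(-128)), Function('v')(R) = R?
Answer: 989146202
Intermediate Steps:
E = 17576
Function('Z')(T) = -8 (Function('Z')(T) = Mul(Mul(-8, T), Pow(T, -1)) = -8)
w = -283 (w = Add(Add(15210, -15485), -8) = Add(-275, -8) = -283)
Mul(Add(w, Add(13217, 14005)), Add(19142, E)) = Mul(Add(-283, Add(13217, 14005)), Add(19142, 17576)) = Mul(Add(-283, 27222), 36718) = Mul(26939, 36718) = 989146202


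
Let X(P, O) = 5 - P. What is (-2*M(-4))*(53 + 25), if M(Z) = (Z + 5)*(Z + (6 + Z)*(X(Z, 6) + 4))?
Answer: -3432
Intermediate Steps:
M(Z) = (5 + Z)*(Z + (6 + Z)*(9 - Z)) (M(Z) = (Z + 5)*(Z + (6 + Z)*((5 - Z) + 4)) = (5 + Z)*(Z + (6 + Z)*(9 - Z)))
(-2*M(-4))*(53 + 25) = (-2*(270 - 1*(-4)² - 1*(-4)³ + 74*(-4)))*(53 + 25) = -2*(270 - 1*16 - 1*(-64) - 296)*78 = -2*(270 - 16 + 64 - 296)*78 = -2*22*78 = -44*78 = -3432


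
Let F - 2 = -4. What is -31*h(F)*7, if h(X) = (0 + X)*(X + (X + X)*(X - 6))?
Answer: 13020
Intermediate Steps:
F = -2 (F = 2 - 4 = -2)
h(X) = X*(X + 2*X*(-6 + X)) (h(X) = X*(X + (2*X)*(-6 + X)) = X*(X + 2*X*(-6 + X)))
-31*h(F)*7 = -31*(-2)²*(-11 + 2*(-2))*7 = -124*(-11 - 4)*7 = -124*(-15)*7 = -31*(-60)*7 = 1860*7 = 13020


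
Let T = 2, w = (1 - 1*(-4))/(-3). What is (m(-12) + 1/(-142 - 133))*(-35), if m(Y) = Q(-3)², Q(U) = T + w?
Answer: -1862/495 ≈ -3.7616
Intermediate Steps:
w = -5/3 (w = (1 + 4)*(-⅓) = 5*(-⅓) = -5/3 ≈ -1.6667)
Q(U) = ⅓ (Q(U) = 2 - 5/3 = ⅓)
m(Y) = ⅑ (m(Y) = (⅓)² = ⅑)
(m(-12) + 1/(-142 - 133))*(-35) = (⅑ + 1/(-142 - 133))*(-35) = (⅑ + 1/(-275))*(-35) = (⅑ - 1/275)*(-35) = (266/2475)*(-35) = -1862/495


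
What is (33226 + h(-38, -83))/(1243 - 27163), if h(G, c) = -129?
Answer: -33097/25920 ≈ -1.2769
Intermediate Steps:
(33226 + h(-38, -83))/(1243 - 27163) = (33226 - 129)/(1243 - 27163) = 33097/(-25920) = 33097*(-1/25920) = -33097/25920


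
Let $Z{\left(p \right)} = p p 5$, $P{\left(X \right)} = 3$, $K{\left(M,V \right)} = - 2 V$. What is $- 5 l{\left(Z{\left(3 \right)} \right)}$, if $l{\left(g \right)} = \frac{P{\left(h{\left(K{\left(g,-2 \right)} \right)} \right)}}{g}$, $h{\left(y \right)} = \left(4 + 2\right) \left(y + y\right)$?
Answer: $- \frac{1}{3} \approx -0.33333$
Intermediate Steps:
$h{\left(y \right)} = 12 y$ ($h{\left(y \right)} = 6 \cdot 2 y = 12 y$)
$Z{\left(p \right)} = 5 p^{2}$ ($Z{\left(p \right)} = p^{2} \cdot 5 = 5 p^{2}$)
$l{\left(g \right)} = \frac{3}{g}$
$- 5 l{\left(Z{\left(3 \right)} \right)} = - 5 \frac{3}{5 \cdot 3^{2}} = - 5 \frac{3}{5 \cdot 9} = - 5 \cdot \frac{3}{45} = - 5 \cdot 3 \cdot \frac{1}{45} = \left(-5\right) \frac{1}{15} = - \frac{1}{3}$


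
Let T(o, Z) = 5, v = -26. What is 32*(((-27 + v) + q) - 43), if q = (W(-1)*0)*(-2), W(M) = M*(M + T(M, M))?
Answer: -3072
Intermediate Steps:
W(M) = M*(5 + M) (W(M) = M*(M + 5) = M*(5 + M))
q = 0 (q = (-(5 - 1)*0)*(-2) = (-1*4*0)*(-2) = -4*0*(-2) = 0*(-2) = 0)
32*(((-27 + v) + q) - 43) = 32*(((-27 - 26) + 0) - 43) = 32*((-53 + 0) - 43) = 32*(-53 - 43) = 32*(-96) = -3072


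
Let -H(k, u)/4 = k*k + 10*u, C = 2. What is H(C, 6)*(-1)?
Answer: 256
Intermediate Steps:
H(k, u) = -40*u - 4*k² (H(k, u) = -4*(k*k + 10*u) = -4*(k² + 10*u) = -40*u - 4*k²)
H(C, 6)*(-1) = (-40*6 - 4*2²)*(-1) = (-240 - 4*4)*(-1) = (-240 - 16)*(-1) = -256*(-1) = 256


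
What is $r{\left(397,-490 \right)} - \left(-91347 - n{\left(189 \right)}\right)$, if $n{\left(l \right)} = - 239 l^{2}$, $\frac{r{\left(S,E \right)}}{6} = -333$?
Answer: $-8447970$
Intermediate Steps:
$r{\left(S,E \right)} = -1998$ ($r{\left(S,E \right)} = 6 \left(-333\right) = -1998$)
$r{\left(397,-490 \right)} - \left(-91347 - n{\left(189 \right)}\right) = -1998 - \left(-91347 - - 239 \cdot 189^{2}\right) = -1998 - \left(-91347 - \left(-239\right) 35721\right) = -1998 - \left(-91347 - -8537319\right) = -1998 - \left(-91347 + 8537319\right) = -1998 - 8445972 = -8447970$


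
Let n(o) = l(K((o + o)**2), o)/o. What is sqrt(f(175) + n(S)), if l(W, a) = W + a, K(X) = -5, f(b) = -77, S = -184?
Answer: I*sqrt(643034)/92 ≈ 8.7162*I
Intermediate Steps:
n(o) = (-5 + o)/o
sqrt(f(175) + n(S)) = sqrt(-77 + (-5 - 184)/(-184)) = sqrt(-77 - 1/184*(-189)) = sqrt(-77 + 189/184) = sqrt(-13979/184) = I*sqrt(643034)/92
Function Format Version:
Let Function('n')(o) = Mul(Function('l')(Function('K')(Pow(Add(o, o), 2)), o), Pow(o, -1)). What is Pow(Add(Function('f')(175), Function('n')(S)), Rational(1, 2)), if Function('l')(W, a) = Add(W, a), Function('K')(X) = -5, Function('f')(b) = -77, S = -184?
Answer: Mul(Rational(1, 92), I, Pow(643034, Rational(1, 2))) ≈ Mul(8.7162, I)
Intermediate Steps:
Function('n')(o) = Mul(Pow(o, -1), Add(-5, o)) (Function('n')(o) = Mul(Add(-5, o), Pow(o, -1)) = Mul(Pow(o, -1), Add(-5, o)))
Pow(Add(Function('f')(175), Function('n')(S)), Rational(1, 2)) = Pow(Add(-77, Mul(Pow(-184, -1), Add(-5, -184))), Rational(1, 2)) = Pow(Add(-77, Mul(Rational(-1, 184), -189)), Rational(1, 2)) = Pow(Add(-77, Rational(189, 184)), Rational(1, 2)) = Pow(Rational(-13979, 184), Rational(1, 2)) = Mul(Rational(1, 92), I, Pow(643034, Rational(1, 2)))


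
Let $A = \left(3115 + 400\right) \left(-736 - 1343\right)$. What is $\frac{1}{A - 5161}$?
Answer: $- \frac{1}{7312846} \approx -1.3675 \cdot 10^{-7}$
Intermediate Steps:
$A = -7307685$ ($A = 3515 \left(-2079\right) = -7307685$)
$\frac{1}{A - 5161} = \frac{1}{-7307685 - 5161} = \frac{1}{-7312846} = - \frac{1}{7312846}$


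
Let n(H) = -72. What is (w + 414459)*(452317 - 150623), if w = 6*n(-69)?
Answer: 124909461738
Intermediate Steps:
w = -432 (w = 6*(-72) = -432)
(w + 414459)*(452317 - 150623) = (-432 + 414459)*(452317 - 150623) = 414027*301694 = 124909461738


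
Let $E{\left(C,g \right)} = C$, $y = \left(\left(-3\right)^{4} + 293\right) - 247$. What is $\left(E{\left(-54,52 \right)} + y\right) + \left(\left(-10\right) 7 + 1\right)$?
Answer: $4$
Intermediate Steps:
$y = 127$ ($y = \left(81 + 293\right) - 247 = 374 - 247 = 127$)
$\left(E{\left(-54,52 \right)} + y\right) + \left(\left(-10\right) 7 + 1\right) = \left(-54 + 127\right) + \left(\left(-10\right) 7 + 1\right) = 73 + \left(-70 + 1\right) = 73 - 69 = 4$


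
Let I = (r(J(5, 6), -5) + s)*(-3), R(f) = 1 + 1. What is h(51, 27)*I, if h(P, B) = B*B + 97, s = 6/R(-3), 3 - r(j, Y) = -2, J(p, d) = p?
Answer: -19824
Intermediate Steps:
R(f) = 2
r(j, Y) = 5 (r(j, Y) = 3 - 1*(-2) = 3 + 2 = 5)
s = 3 (s = 6/2 = 6*(1/2) = 3)
h(P, B) = 97 + B**2 (h(P, B) = B**2 + 97 = 97 + B**2)
I = -24 (I = (5 + 3)*(-3) = 8*(-3) = -24)
h(51, 27)*I = (97 + 27**2)*(-24) = (97 + 729)*(-24) = 826*(-24) = -19824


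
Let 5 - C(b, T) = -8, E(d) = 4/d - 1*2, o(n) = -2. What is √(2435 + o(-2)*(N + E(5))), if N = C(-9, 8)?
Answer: √60285/5 ≈ 49.106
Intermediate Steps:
E(d) = -2 + 4/d (E(d) = 4/d - 2 = -2 + 4/d)
C(b, T) = 13 (C(b, T) = 5 - 1*(-8) = 5 + 8 = 13)
N = 13
√(2435 + o(-2)*(N + E(5))) = √(2435 - 2*(13 + (-2 + 4/5))) = √(2435 - 2*(13 + (-2 + 4*(⅕)))) = √(2435 - 2*(13 + (-2 + ⅘))) = √(2435 - 2*(13 - 6/5)) = √(2435 - 2*59/5) = √(2435 - 118/5) = √(12057/5) = √60285/5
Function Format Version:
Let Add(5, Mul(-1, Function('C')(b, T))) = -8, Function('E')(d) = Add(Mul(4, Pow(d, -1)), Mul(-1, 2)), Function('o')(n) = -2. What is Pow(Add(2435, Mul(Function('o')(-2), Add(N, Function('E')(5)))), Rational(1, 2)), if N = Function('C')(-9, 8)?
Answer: Mul(Rational(1, 5), Pow(60285, Rational(1, 2))) ≈ 49.106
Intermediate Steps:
Function('E')(d) = Add(-2, Mul(4, Pow(d, -1))) (Function('E')(d) = Add(Mul(4, Pow(d, -1)), -2) = Add(-2, Mul(4, Pow(d, -1))))
Function('C')(b, T) = 13 (Function('C')(b, T) = Add(5, Mul(-1, -8)) = Add(5, 8) = 13)
N = 13
Pow(Add(2435, Mul(Function('o')(-2), Add(N, Function('E')(5)))), Rational(1, 2)) = Pow(Add(2435, Mul(-2, Add(13, Add(-2, Mul(4, Pow(5, -1)))))), Rational(1, 2)) = Pow(Add(2435, Mul(-2, Add(13, Add(-2, Mul(4, Rational(1, 5)))))), Rational(1, 2)) = Pow(Add(2435, Mul(-2, Add(13, Add(-2, Rational(4, 5))))), Rational(1, 2)) = Pow(Add(2435, Mul(-2, Add(13, Rational(-6, 5)))), Rational(1, 2)) = Pow(Add(2435, Mul(-2, Rational(59, 5))), Rational(1, 2)) = Pow(Add(2435, Rational(-118, 5)), Rational(1, 2)) = Pow(Rational(12057, 5), Rational(1, 2)) = Mul(Rational(1, 5), Pow(60285, Rational(1, 2)))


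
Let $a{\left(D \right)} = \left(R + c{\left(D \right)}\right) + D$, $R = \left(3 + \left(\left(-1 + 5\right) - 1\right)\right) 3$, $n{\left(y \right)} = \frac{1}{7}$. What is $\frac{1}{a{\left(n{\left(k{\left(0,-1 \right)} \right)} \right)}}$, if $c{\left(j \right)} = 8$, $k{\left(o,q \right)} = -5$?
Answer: $\frac{7}{183} \approx 0.038251$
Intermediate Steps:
$n{\left(y \right)} = \frac{1}{7}$
$R = 18$ ($R = \left(3 + \left(4 - 1\right)\right) 3 = \left(3 + 3\right) 3 = 6 \cdot 3 = 18$)
$a{\left(D \right)} = 26 + D$ ($a{\left(D \right)} = \left(18 + 8\right) + D = 26 + D$)
$\frac{1}{a{\left(n{\left(k{\left(0,-1 \right)} \right)} \right)}} = \frac{1}{26 + \frac{1}{7}} = \frac{1}{\frac{183}{7}} = \frac{7}{183}$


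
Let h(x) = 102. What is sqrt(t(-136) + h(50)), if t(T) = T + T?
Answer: I*sqrt(170) ≈ 13.038*I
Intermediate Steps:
t(T) = 2*T
sqrt(t(-136) + h(50)) = sqrt(2*(-136) + 102) = sqrt(-272 + 102) = sqrt(-170) = I*sqrt(170)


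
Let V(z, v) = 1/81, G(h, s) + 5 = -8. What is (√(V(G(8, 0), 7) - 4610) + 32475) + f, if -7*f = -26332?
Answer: 253657/7 + I*√373409/9 ≈ 36237.0 + 67.897*I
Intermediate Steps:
G(h, s) = -13 (G(h, s) = -5 - 8 = -13)
f = 26332/7 (f = -⅐*(-26332) = 26332/7 ≈ 3761.7)
V(z, v) = 1/81
(√(V(G(8, 0), 7) - 4610) + 32475) + f = (√(1/81 - 4610) + 32475) + 26332/7 = (√(-373409/81) + 32475) + 26332/7 = (I*√373409/9 + 32475) + 26332/7 = (32475 + I*√373409/9) + 26332/7 = 253657/7 + I*√373409/9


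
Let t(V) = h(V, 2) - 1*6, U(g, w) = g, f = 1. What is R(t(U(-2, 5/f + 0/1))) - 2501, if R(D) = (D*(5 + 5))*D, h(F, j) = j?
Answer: -2341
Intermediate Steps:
t(V) = -4 (t(V) = 2 - 1*6 = 2 - 6 = -4)
R(D) = 10*D**2 (R(D) = (D*10)*D = (10*D)*D = 10*D**2)
R(t(U(-2, 5/f + 0/1))) - 2501 = 10*(-4)**2 - 2501 = 10*16 - 2501 = 160 - 2501 = -2341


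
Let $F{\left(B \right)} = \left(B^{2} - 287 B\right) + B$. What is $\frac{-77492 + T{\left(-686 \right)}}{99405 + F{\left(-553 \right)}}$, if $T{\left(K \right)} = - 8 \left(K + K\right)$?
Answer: $- \frac{16629}{140843} \approx -0.11807$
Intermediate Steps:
$F{\left(B \right)} = B^{2} - 286 B$
$T{\left(K \right)} = - 16 K$ ($T{\left(K \right)} = - 8 \cdot 2 K = - 16 K$)
$\frac{-77492 + T{\left(-686 \right)}}{99405 + F{\left(-553 \right)}} = \frac{-77492 - -10976}{99405 - 553 \left(-286 - 553\right)} = \frac{-77492 + 10976}{99405 - -463967} = - \frac{66516}{99405 + 463967} = - \frac{66516}{563372} = \left(-66516\right) \frac{1}{563372} = - \frac{16629}{140843}$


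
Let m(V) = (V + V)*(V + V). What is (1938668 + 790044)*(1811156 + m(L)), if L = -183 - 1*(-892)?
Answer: 10428809818560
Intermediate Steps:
L = 709 (L = -183 + 892 = 709)
m(V) = 4*V² (m(V) = (2*V)*(2*V) = 4*V²)
(1938668 + 790044)*(1811156 + m(L)) = (1938668 + 790044)*(1811156 + 4*709²) = 2728712*(1811156 + 4*502681) = 2728712*(1811156 + 2010724) = 2728712*3821880 = 10428809818560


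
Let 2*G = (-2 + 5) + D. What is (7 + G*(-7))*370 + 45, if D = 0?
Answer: -1250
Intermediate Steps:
G = 3/2 (G = ((-2 + 5) + 0)/2 = (3 + 0)/2 = (½)*3 = 3/2 ≈ 1.5000)
(7 + G*(-7))*370 + 45 = (7 + (3/2)*(-7))*370 + 45 = (7 - 21/2)*370 + 45 = -7/2*370 + 45 = -1295 + 45 = -1250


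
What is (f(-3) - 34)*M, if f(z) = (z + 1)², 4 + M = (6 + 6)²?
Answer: -4200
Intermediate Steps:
M = 140 (M = -4 + (6 + 6)² = -4 + 12² = -4 + 144 = 140)
f(z) = (1 + z)²
(f(-3) - 34)*M = ((1 - 3)² - 34)*140 = ((-2)² - 34)*140 = (4 - 34)*140 = -30*140 = -4200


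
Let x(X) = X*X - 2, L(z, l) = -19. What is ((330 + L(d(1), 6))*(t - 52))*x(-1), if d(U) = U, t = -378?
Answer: 133730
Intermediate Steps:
x(X) = -2 + X² (x(X) = X² - 2 = -2 + X²)
((330 + L(d(1), 6))*(t - 52))*x(-1) = ((330 - 19)*(-378 - 52))*(-2 + (-1)²) = (311*(-430))*(-2 + 1) = -133730*(-1) = 133730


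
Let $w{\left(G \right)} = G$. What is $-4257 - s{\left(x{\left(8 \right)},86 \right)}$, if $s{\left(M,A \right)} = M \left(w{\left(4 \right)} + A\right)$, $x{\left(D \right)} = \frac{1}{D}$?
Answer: $- \frac{17073}{4} \approx -4268.3$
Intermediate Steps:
$s{\left(M,A \right)} = M \left(4 + A\right)$
$-4257 - s{\left(x{\left(8 \right)},86 \right)} = -4257 - \frac{4 + 86}{8} = -4257 - \frac{1}{8} \cdot 90 = -4257 - \frac{45}{4} = - \frac{17073}{4}$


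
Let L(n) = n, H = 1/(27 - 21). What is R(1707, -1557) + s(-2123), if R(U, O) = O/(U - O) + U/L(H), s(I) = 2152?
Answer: 13484153/1088 ≈ 12394.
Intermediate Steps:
H = 1/6 ≈ 0.16667
R(U, O) = 6*U + O/(U - O) (R(U, O) = O/(U - O) + U/(1/6) = O/(U - O) + U*6 = O/(U - O) + 6*U = 6*U + O/(U - O))
R(1707, -1557) + s(-2123) = (-1*(-1557) - 6*1707**2 + 6*(-1557)*1707)/(-1557 - 1*1707) + 2152 = (1557 - 6*2913849 - 15946794)/(-1557 - 1707) + 2152 = (1557 - 17483094 - 15946794)/(-3264) + 2152 = -1/3264*(-33428331) + 2152 = 11142777/1088 + 2152 = 13484153/1088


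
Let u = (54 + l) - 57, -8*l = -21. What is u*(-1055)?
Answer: 3165/8 ≈ 395.63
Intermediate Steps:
l = 21/8 (l = -⅛*(-21) = 21/8 ≈ 2.6250)
u = -3/8 (u = (54 + 21/8) - 57 = 453/8 - 57 = -3/8 ≈ -0.37500)
u*(-1055) = -3/8*(-1055) = 3165/8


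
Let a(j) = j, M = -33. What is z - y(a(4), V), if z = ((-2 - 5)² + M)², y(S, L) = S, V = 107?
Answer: 252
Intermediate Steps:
z = 256 (z = ((-2 - 5)² - 33)² = ((-7)² - 33)² = (49 - 33)² = 16² = 256)
z - y(a(4), V) = 256 - 1*4 = 256 - 4 = 252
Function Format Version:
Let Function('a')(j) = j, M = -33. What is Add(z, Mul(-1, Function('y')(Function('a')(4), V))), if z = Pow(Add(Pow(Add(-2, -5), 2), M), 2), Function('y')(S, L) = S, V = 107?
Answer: 252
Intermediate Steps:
z = 256 (z = Pow(Add(Pow(Add(-2, -5), 2), -33), 2) = Pow(Add(Pow(-7, 2), -33), 2) = Pow(Add(49, -33), 2) = Pow(16, 2) = 256)
Add(z, Mul(-1, Function('y')(Function('a')(4), V))) = Add(256, Mul(-1, 4)) = Add(256, -4) = 252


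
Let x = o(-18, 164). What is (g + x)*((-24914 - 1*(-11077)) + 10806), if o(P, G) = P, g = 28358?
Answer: -85898540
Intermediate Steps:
x = -18
(g + x)*((-24914 - 1*(-11077)) + 10806) = (28358 - 18)*((-24914 - 1*(-11077)) + 10806) = 28340*((-24914 + 11077) + 10806) = 28340*(-13837 + 10806) = 28340*(-3031) = -85898540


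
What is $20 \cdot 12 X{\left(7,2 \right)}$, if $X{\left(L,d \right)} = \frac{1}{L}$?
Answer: $\frac{240}{7} \approx 34.286$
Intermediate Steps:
$20 \cdot 12 X{\left(7,2 \right)} = \frac{20 \cdot 12}{7} = 240 \cdot \frac{1}{7} = \frac{240}{7}$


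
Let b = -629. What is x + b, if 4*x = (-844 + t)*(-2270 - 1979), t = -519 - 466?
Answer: 7768905/4 ≈ 1.9422e+6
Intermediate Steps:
t = -985
x = 7771421/4 (x = ((-844 - 985)*(-2270 - 1979))/4 = (-1829*(-4249))/4 = (¼)*7771421 = 7771421/4 ≈ 1.9429e+6)
x + b = 7771421/4 - 629 = 7768905/4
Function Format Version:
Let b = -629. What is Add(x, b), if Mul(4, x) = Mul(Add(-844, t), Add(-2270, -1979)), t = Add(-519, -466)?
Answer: Rational(7768905, 4) ≈ 1.9422e+6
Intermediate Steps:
t = -985
x = Rational(7771421, 4) (x = Mul(Rational(1, 4), Mul(Add(-844, -985), Add(-2270, -1979))) = Mul(Rational(1, 4), Mul(-1829, -4249)) = Mul(Rational(1, 4), 7771421) = Rational(7771421, 4) ≈ 1.9429e+6)
Add(x, b) = Add(Rational(7771421, 4), -629) = Rational(7768905, 4)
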